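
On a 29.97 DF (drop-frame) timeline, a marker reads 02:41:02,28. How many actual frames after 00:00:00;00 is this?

As if non-drop at 30 labels/s: (2 × 3600 + 41 × 60 + 2) × 30 + 28 = 289888.
Minute boundaries passed: 161; those not divisible by 10: 161 − 16 = 145; dropped labels = 2 × 145 = 290.
Actual frame index = 289888 − 290 = 289598.

289598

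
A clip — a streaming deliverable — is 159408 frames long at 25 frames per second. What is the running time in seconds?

Running time = 159408 / (25) = 6376.32 s.

6376.32 seconds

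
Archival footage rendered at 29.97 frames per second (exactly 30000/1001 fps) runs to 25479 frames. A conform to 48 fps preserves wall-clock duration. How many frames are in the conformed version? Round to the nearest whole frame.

Frames at target rate = 25479 × (48) / (30000/1001) = 25504479/625 ≈ 40807.166.
Nearest whole frame: 40807.

40807 frames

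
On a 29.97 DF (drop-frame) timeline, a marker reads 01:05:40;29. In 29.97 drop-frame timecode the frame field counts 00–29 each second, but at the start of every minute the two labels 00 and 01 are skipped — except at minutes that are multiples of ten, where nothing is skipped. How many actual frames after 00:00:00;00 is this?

Complete 10-minute blocks: 6, each 17982 frames → 107892.
Remaining 5 whole minutes in the current block: 1800 + 4 × 1798 = 8992 frames.
Within the current minute: 40 × 30 + 29 − 2 = 1227 (labels ;00/;01 skipped at this minute). Total = 107892 + 8992 + 1227 = 118111.

118111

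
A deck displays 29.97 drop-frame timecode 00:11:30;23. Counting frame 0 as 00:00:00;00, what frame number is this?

20703

Complete 10-minute blocks: 1, each 17982 frames → 17982.
Remaining 1 whole minute in the current block: 1800 + 0 × 1798 = 1800 frames.
Within the current minute: 30 × 30 + 23 − 2 = 921 (labels ;00/;01 skipped at this minute). Total = 17982 + 1800 + 921 = 20703.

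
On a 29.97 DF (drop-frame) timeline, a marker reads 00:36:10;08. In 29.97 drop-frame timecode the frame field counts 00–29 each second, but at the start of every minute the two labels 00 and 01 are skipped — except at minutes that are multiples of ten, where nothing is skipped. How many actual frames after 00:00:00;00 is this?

Complete 10-minute blocks: 3, each 17982 frames → 53946.
Remaining 6 whole minutes in the current block: 1800 + 5 × 1798 = 10790 frames.
Within the current minute: 10 × 30 + 8 − 2 = 306 (labels ;00/;01 skipped at this minute). Total = 53946 + 10790 + 306 = 65042.

65042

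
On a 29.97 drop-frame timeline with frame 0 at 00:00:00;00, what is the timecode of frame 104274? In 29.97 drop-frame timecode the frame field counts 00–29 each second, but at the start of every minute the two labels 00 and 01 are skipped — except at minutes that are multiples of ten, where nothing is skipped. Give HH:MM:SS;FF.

Each 10-minute DF block holds 10 × 60 × 30 − 9 × 2 = 17982 frames. 104274 ÷ 17982 → 5 full blocks, remainder 14364.
Within the partial block the first minute is 1800 frames and each further minute 1798, so 7 further minute boundaries passed. Total skipped labels = 18 × 5 + 2 × 7 = 104.
Non-drop label index = 104274 + 104 = 104378; at 30 labels/s that is 00:57:59:08, i.e. DF 00:57:59;08.

00:57:59;08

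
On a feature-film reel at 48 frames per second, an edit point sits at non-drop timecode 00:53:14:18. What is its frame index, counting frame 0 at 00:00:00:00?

frame 153330

Total seconds to the label: (0 × 3600 + 53 × 60 + 14) = 3194.
Frame index = 3194 × 48 + 18 = 153330.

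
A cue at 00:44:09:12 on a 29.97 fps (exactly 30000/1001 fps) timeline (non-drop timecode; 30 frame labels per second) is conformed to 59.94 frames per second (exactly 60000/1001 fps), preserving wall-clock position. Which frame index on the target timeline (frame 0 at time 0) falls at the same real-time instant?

Source frame index: (0×3600 + 44×60 + 9) × 30 + 12 = 79482.
Real time: 79482 / (30000/1001) = 13260247/5000 s.
Target frame: (13260247/5000) × (60000/1001) = 158964.

frame 158964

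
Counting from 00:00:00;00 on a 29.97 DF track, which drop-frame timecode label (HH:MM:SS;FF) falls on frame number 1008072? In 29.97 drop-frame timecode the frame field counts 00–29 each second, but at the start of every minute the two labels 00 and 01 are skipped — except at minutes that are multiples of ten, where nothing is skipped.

Each 10-minute DF block holds 10 × 60 × 30 − 9 × 2 = 17982 frames. 1008072 ÷ 17982 → 56 full blocks, remainder 1080.
Within the partial block the first minute is 1800 frames and each further minute 1798, so 0 further minute boundaries passed. Total skipped labels = 18 × 56 + 2 × 0 = 1008.
Non-drop label index = 1008072 + 1008 = 1009080; at 30 labels/s that is 09:20:36:00, i.e. DF 09:20:36;00.

09:20:36;00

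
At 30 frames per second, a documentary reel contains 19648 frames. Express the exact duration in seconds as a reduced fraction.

9824/15 seconds

Running time = 19648 ÷ (30) = 19648 × 1/30 = 9824/15 s.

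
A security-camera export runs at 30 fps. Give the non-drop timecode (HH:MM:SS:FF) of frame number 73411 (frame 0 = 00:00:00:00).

73411 ÷ 30 = 2447 full seconds, remainder 1 frame.
2447 s = 0 h 40 min 47 s.
Timecode: 00:40:47:01.

00:40:47:01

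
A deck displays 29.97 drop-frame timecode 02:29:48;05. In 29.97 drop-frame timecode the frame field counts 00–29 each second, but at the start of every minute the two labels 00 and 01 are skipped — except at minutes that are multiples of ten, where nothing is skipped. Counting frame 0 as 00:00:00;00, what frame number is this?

As if non-drop at 30 labels/s: (2 × 3600 + 29 × 60 + 48) × 30 + 5 = 269645.
Minute boundaries passed: 149; those not divisible by 10: 149 − 14 = 135; dropped labels = 2 × 135 = 270.
Actual frame index = 269645 − 270 = 269375.

269375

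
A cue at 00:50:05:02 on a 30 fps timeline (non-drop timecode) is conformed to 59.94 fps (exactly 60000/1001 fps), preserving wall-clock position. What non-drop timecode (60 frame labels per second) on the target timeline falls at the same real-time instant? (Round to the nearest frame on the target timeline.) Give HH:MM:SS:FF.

00:50:02:04

Source frame index: (0×3600 + 50×60 + 5) × 30 + 2 = 90152.
Real time: 90152 / (30) = 45076/15 s.
Target frame: (45076/15) × (60000/1001) = 180304000/1001 ≈ 180123.876 → 180124.
At 60 labels/s: frame 180124 → 00:50:02:04.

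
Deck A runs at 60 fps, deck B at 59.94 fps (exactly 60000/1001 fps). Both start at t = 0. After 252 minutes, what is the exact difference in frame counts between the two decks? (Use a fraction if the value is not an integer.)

252 min = 15120 s.
A emits 60 × 15120 = 907200 frames; B emits 60000/1001 × 15120 = 129600000/143.
Difference = 129600/143 frames (≈ 906.2937); B is behind A.

129600/143 frames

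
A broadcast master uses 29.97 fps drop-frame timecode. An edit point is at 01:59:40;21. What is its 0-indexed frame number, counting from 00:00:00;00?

As if non-drop at 30 labels/s: (1 × 3600 + 59 × 60 + 40) × 30 + 21 = 215421.
Minute boundaries passed: 119; those not divisible by 10: 119 − 11 = 108; dropped labels = 2 × 108 = 216.
Actual frame index = 215421 − 216 = 215205.

215205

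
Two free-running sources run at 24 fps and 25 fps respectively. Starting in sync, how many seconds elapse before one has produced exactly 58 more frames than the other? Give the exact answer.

58 seconds

The gap grows by |25 − 24| = 1 frame per second.
Time for a 58-frame gap: 58 ÷ (1) = 58 s.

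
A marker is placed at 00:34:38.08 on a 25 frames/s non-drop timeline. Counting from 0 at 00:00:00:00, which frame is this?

Total seconds to the label: (0 × 3600 + 34 × 60 + 38) = 2078.
Frame index = 2078 × 25 + 8 = 51958.

frame 51958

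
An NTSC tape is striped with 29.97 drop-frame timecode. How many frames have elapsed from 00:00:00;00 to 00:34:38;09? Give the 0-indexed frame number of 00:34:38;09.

Complete 10-minute blocks: 3, each 17982 frames → 53946.
Remaining 4 whole minutes in the current block: 1800 + 3 × 1798 = 7194 frames.
Within the current minute: 38 × 30 + 9 − 2 = 1147 (labels ;00/;01 skipped at this minute). Total = 53946 + 7194 + 1147 = 62287.

62287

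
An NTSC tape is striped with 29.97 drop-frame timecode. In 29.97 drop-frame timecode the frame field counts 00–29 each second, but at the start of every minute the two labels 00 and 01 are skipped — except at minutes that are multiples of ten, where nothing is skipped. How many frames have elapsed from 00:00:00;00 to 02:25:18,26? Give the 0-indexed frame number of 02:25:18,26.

261304

Complete 10-minute blocks: 14, each 17982 frames → 251748.
Remaining 5 whole minutes in the current block: 1800 + 4 × 1798 = 8992 frames.
Within the current minute: 18 × 30 + 26 − 2 = 564 (labels ;00/;01 skipped at this minute). Total = 251748 + 8992 + 564 = 261304.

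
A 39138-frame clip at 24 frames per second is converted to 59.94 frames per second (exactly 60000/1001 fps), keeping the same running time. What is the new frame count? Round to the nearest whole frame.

97747 frames

Frames at target rate = 39138 × (60000/1001) / (24) = 8895000/91 ≈ 97747.253.
Nearest whole frame: 97747.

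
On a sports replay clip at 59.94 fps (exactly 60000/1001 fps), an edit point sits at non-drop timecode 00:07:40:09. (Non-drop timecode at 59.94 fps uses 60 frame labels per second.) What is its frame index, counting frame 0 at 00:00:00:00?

Total seconds to the label: (0 × 3600 + 7 × 60 + 40) = 460.
Frame index = 460 × 60 + 9 = 27609.

27609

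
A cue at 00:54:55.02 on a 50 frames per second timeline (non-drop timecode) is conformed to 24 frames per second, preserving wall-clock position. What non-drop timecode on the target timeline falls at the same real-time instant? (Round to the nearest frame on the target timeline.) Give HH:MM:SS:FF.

Source frame index: (0×3600 + 54×60 + 55) × 50 + 2 = 164752.
Real time: 164752 / (50) = 82376/25 s.
Target frame: (82376/25) × (24) = 1977024/25 ≈ 79080.960 → 79081.
At 24 labels/s: frame 79081 → 00:54:55:01.

00:54:55:01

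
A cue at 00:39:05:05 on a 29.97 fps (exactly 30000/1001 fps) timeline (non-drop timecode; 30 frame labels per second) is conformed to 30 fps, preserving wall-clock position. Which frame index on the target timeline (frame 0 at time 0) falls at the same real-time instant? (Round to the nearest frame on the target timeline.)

frame 70425

Source frame index: (0×3600 + 39×60 + 5) × 30 + 5 = 70355.
Real time: 70355 / (30000/1001) = 14085071/6000 s.
Target frame: (14085071/6000) × (30) = 14085071/200 ≈ 70425.355 → 70425.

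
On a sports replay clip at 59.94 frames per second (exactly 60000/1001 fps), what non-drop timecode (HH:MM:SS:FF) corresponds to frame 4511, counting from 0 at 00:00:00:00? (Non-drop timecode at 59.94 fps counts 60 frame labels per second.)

4511 ÷ 60 = 75 full seconds, remainder 11 frames.
75 s = 0 h 1 min 15 s.
Timecode: 00:01:15:11.

00:01:15:11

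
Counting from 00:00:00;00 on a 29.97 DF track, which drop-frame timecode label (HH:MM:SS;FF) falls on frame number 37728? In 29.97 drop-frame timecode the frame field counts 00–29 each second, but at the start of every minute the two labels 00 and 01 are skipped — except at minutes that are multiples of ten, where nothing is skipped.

Each 10-minute DF block holds 10 × 60 × 30 − 9 × 2 = 17982 frames. 37728 ÷ 17982 → 2 full blocks, remainder 1764.
Within the partial block the first minute is 1800 frames and each further minute 1798, so 0 further minute boundaries passed. Total skipped labels = 18 × 2 + 2 × 0 = 36.
Non-drop label index = 37728 + 36 = 37764; at 30 labels/s that is 00:20:58:24, i.e. DF 00:20:58;24.

00:20:58;24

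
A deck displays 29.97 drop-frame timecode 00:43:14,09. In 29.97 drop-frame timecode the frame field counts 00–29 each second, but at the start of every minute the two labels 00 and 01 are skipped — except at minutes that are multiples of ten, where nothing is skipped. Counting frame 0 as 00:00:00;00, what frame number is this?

Complete 10-minute blocks: 4, each 17982 frames → 71928.
Remaining 3 whole minutes in the current block: 1800 + 2 × 1798 = 5396 frames.
Within the current minute: 14 × 30 + 9 − 2 = 427 (labels ;00/;01 skipped at this minute). Total = 71928 + 5396 + 427 = 77751.

77751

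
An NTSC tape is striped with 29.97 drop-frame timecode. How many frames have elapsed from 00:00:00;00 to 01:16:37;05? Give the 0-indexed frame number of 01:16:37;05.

137777

Complete 10-minute blocks: 7, each 17982 frames → 125874.
Remaining 6 whole minutes in the current block: 1800 + 5 × 1798 = 10790 frames.
Within the current minute: 37 × 30 + 5 − 2 = 1113 (labels ;00/;01 skipped at this minute). Total = 125874 + 10790 + 1113 = 137777.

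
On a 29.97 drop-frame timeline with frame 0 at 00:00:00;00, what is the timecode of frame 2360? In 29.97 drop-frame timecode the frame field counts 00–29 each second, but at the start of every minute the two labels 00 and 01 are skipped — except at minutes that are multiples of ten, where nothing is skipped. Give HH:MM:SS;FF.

00:01:18;22

Ten DF minutes hold 17982 frames, so frame 2360 lies in block 0 (frames 0–17981) with 2360 frames into that block.
The block's first minute is 1800 frames and the rest 1798 each; 2360 frames reaches minute 1, so 0 × 18 + 1 × 2 = 2 labels have been skipped so far.
Adding those back, label number 2360 + 2 = 2362 at 30 labels/s is 78 s + 22 f = 0 h 1 min 18 s frame 22, i.e. 00:01:18;22.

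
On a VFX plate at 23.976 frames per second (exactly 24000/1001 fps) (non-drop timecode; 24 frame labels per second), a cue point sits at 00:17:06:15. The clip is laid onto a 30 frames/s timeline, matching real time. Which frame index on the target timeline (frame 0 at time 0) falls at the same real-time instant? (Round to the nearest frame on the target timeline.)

frame 30830

Source frame index: (0×3600 + 17×60 + 6) × 24 + 15 = 24639.
Real time: 24639 / (24000/1001) = 8221213/8000 s.
Target frame: (8221213/8000) × (30) = 24663639/800 ≈ 30829.549 → 30830.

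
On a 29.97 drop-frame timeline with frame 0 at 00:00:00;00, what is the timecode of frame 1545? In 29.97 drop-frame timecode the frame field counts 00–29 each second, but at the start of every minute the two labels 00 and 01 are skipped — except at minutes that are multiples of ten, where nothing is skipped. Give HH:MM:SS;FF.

00:00:51;15

Ten DF minutes hold 17982 frames, so frame 1545 lies in block 0 (frames 0–17981) with 1545 frames into that block.
The block's first minute is 1800 frames and the rest 1798 each; 1545 frames reaches minute 0, so 0 × 18 + 0 × 2 = 0 labels have been skipped so far.
Adding those back, label number 1545 + 0 = 1545 at 30 labels/s is 51 s + 15 f = 0 h 0 min 51 s frame 15, i.e. 00:00:51;15.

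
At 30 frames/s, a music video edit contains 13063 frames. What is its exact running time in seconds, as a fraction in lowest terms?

13063/30 seconds

Running time = 13063 ÷ (30) = 13063 × 1/30 = 13063/30 s.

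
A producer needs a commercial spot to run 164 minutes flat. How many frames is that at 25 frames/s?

164 min = 9840 s.
Frames = 9840 × 25 = 246000.

246000 frames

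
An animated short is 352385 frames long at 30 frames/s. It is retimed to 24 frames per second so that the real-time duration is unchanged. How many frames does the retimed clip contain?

281908 frames

Target frames = source frames × (target rate / source rate) = 352385 × (24)/(30) = 352385 × 4/5 = 281908.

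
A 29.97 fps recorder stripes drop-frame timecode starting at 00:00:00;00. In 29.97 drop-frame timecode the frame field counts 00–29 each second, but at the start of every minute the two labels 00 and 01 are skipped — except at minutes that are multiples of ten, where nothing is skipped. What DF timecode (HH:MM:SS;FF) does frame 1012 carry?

00:00:33;22

Ten DF minutes hold 17982 frames, so frame 1012 lies in block 0 (frames 0–17981) with 1012 frames into that block.
The block's first minute is 1800 frames and the rest 1798 each; 1012 frames reaches minute 0, so 0 × 18 + 0 × 2 = 0 labels have been skipped so far.
Adding those back, label number 1012 + 0 = 1012 at 30 labels/s is 33 s + 22 f = 0 h 0 min 33 s frame 22, i.e. 00:00:33;22.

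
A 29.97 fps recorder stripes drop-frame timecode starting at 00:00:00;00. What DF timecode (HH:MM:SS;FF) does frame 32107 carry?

Ten DF minutes hold 17982 frames, so frame 32107 lies in block 1 (frames 17982–35963) with 14125 frames into that block.
The block's first minute is 1800 frames and the rest 1798 each; 14125 frames reaches minute 7, so 1 × 18 + 7 × 2 = 32 labels have been skipped so far.
Adding those back, label number 32107 + 32 = 32139 at 30 labels/s is 1071 s + 9 f = 0 h 17 min 51 s frame 9, i.e. 00:17:51;09.

00:17:51;09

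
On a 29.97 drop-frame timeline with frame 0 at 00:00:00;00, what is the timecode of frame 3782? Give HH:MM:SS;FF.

Each 10-minute DF block holds 10 × 60 × 30 − 9 × 2 = 17982 frames. 3782 ÷ 17982 → 0 full blocks, remainder 3782.
Within the partial block the first minute is 1800 frames and each further minute 1798, so 2 further minute boundaries passed. Total skipped labels = 18 × 0 + 2 × 2 = 4.
Non-drop label index = 3782 + 4 = 3786; at 30 labels/s that is 00:02:06:06, i.e. DF 00:02:06;06.

00:02:06;06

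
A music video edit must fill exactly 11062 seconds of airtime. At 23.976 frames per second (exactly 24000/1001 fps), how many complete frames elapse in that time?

265222 frames

Frames = 11062 × 24000/1001 = 265488000/1001 ≈ 265222.7772.
Complete frames: 265222.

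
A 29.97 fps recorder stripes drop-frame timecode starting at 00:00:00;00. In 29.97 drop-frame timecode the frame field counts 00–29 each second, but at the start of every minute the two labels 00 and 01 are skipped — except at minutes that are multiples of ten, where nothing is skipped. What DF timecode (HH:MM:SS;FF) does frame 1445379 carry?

13:23:47;15

Each 10-minute DF block holds 10 × 60 × 30 − 9 × 2 = 17982 frames. 1445379 ÷ 17982 → 80 full blocks, remainder 6819.
Within the partial block the first minute is 1800 frames and each further minute 1798, so 3 further minute boundaries passed. Total skipped labels = 18 × 80 + 2 × 3 = 1446.
Non-drop label index = 1445379 + 1446 = 1446825; at 30 labels/s that is 13:23:47:15, i.e. DF 13:23:47;15.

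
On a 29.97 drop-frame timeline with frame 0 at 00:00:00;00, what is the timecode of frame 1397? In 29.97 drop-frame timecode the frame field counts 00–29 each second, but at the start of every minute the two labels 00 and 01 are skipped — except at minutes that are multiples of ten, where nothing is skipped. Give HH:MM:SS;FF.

Each 10-minute DF block holds 10 × 60 × 30 − 9 × 2 = 17982 frames. 1397 ÷ 17982 → 0 full blocks, remainder 1397.
Within the partial block the first minute is 1800 frames and each further minute 1798, so 0 further minute boundaries passed. Total skipped labels = 18 × 0 + 2 × 0 = 0.
Non-drop label index = 1397 + 0 = 1397; at 30 labels/s that is 00:00:46:17, i.e. DF 00:00:46;17.

00:00:46;17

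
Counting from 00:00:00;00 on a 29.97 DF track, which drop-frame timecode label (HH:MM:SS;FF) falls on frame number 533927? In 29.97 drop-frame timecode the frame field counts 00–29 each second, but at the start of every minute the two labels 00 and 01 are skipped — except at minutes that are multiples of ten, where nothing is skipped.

04:56:55;11

Each 10-minute DF block holds 10 × 60 × 30 − 9 × 2 = 17982 frames. 533927 ÷ 17982 → 29 full blocks, remainder 12449.
Within the partial block the first minute is 1800 frames and each further minute 1798, so 6 further minute boundaries passed. Total skipped labels = 18 × 29 + 2 × 6 = 534.
Non-drop label index = 533927 + 534 = 534461; at 30 labels/s that is 04:56:55:11, i.e. DF 04:56:55;11.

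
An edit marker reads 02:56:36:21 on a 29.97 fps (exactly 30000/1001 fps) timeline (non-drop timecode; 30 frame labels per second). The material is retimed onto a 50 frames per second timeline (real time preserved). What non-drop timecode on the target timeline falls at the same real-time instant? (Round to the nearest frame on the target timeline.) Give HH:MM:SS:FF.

Source frame index: (2×3600 + 56×60 + 36) × 30 + 21 = 317901.
Real time: 317901 / (30000/1001) = 106072967/10000 s.
Target frame: (106072967/10000) × (50) = 106072967/200 ≈ 530364.835 → 530365.
At 50 labels/s: frame 530365 → 02:56:47:15.

02:56:47:15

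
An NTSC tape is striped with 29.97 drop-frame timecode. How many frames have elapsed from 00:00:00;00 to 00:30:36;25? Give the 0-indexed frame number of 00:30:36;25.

As if non-drop at 30 labels/s: (0 × 3600 + 30 × 60 + 36) × 30 + 25 = 55105.
Minute boundaries passed: 30; those not divisible by 10: 30 − 3 = 27; dropped labels = 2 × 27 = 54.
Actual frame index = 55105 − 54 = 55051.

55051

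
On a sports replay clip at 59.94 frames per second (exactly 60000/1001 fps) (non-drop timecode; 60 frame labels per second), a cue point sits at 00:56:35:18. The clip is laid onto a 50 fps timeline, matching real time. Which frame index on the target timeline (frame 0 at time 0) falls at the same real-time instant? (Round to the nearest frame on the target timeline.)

frame 169935

Source frame index: (0×3600 + 56×60 + 35) × 60 + 18 = 203718.
Real time: 203718 / (60000/1001) = 33986953/10000 s.
Target frame: (33986953/10000) × (50) = 33986953/200 ≈ 169934.765 → 169935.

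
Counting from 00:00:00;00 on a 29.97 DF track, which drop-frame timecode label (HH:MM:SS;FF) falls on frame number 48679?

Each 10-minute DF block holds 10 × 60 × 30 − 9 × 2 = 17982 frames. 48679 ÷ 17982 → 2 full blocks, remainder 12715.
Within the partial block the first minute is 1800 frames and each further minute 1798, so 7 further minute boundaries passed. Total skipped labels = 18 × 2 + 2 × 7 = 50.
Non-drop label index = 48679 + 50 = 48729; at 30 labels/s that is 00:27:04:09, i.e. DF 00:27:04;09.

00:27:04;09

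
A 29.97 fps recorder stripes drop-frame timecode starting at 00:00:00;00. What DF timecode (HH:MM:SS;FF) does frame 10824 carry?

Each 10-minute DF block holds 10 × 60 × 30 − 9 × 2 = 17982 frames. 10824 ÷ 17982 → 0 full blocks, remainder 10824.
Within the partial block the first minute is 1800 frames and each further minute 1798, so 6 further minute boundaries passed. Total skipped labels = 18 × 0 + 2 × 6 = 12.
Non-drop label index = 10824 + 12 = 10836; at 30 labels/s that is 00:06:01:06, i.e. DF 00:06:01;06.

00:06:01;06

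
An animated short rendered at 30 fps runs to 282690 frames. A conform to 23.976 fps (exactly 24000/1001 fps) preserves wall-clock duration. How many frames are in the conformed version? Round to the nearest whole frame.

225926 frames

Frames at target rate = 282690 × (24000/1001) / (30) = 226152000/1001 ≈ 225926.074.
Nearest whole frame: 225926.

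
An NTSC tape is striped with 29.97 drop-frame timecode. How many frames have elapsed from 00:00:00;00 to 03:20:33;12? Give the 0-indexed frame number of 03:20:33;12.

As if non-drop at 30 labels/s: (3 × 3600 + 20 × 60 + 33) × 30 + 12 = 361002.
Minute boundaries passed: 200; those not divisible by 10: 200 − 20 = 180; dropped labels = 2 × 180 = 360.
Actual frame index = 361002 − 360 = 360642.

360642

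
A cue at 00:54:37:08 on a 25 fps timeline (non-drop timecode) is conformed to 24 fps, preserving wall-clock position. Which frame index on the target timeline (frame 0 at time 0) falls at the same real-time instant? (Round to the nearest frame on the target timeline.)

frame 78656

Source frame index: (0×3600 + 54×60 + 37) × 25 + 8 = 81933.
Real time: 81933 / (25) = 81933/25 s.
Target frame: (81933/25) × (24) = 1966392/25 ≈ 78655.680 → 78656.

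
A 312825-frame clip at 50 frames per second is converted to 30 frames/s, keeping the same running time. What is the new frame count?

Target frames = source frames × (target rate / source rate) = 312825 × (30)/(50) = 312825 × 3/5 = 187695.

187695 frames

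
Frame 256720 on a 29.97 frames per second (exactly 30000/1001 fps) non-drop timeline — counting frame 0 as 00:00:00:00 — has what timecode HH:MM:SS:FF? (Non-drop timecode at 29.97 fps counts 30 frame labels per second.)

256720 ÷ 30 = 8557 full seconds, remainder 10 frames.
8557 s = 2 h 22 min 37 s.
Timecode: 02:22:37:10.

02:22:37:10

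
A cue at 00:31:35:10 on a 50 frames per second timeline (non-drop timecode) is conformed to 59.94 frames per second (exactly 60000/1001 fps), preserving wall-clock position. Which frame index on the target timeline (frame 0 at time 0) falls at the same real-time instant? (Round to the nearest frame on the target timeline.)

frame 113598

Source frame index: (0×3600 + 31×60 + 35) × 50 + 10 = 94760.
Real time: 94760 / (50) = 9476/5 s.
Target frame: (9476/5) × (60000/1001) = 113712000/1001 ≈ 113598.402 → 113598.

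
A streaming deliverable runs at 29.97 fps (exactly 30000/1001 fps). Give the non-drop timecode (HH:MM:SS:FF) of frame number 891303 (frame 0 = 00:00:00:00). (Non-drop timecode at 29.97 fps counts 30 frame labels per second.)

891303 ÷ 30 = 29710 full seconds, remainder 3 frames.
29710 s = 8 h 15 min 10 s.
Timecode: 08:15:10:03.

08:15:10:03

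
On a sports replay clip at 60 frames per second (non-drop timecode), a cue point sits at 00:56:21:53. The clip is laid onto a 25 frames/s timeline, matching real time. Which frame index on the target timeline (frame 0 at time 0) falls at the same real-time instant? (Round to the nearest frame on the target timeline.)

Source frame index: (0×3600 + 56×60 + 21) × 60 + 53 = 202913.
Real time: 202913 / (60) = 202913/60 s.
Target frame: (202913/60) × (25) = 1014565/12 ≈ 84547.083 → 84547.

frame 84547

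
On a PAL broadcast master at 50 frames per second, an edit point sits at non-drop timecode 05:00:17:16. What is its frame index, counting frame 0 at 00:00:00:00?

Total seconds to the label: (5 × 3600 + 0 × 60 + 17) = 18017.
Frame index = 18017 × 50 + 16 = 900866.

900866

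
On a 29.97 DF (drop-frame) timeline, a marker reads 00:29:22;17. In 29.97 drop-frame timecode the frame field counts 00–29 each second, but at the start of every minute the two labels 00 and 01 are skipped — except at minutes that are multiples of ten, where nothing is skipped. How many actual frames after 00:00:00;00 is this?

52823

Complete 10-minute blocks: 2, each 17982 frames → 35964.
Remaining 9 whole minutes in the current block: 1800 + 8 × 1798 = 16184 frames.
Within the current minute: 22 × 30 + 17 − 2 = 675 (labels ;00/;01 skipped at this minute). Total = 35964 + 16184 + 675 = 52823.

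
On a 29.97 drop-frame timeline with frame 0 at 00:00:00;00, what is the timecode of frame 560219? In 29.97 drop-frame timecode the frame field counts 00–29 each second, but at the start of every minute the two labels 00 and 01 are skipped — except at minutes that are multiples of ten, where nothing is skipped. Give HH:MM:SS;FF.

Ten DF minutes hold 17982 frames, so frame 560219 lies in block 31 (frames 557442–575423) with 2777 frames into that block.
The block's first minute is 1800 frames and the rest 1798 each; 2777 frames reaches minute 1, so 31 × 18 + 1 × 2 = 560 labels have been skipped so far.
Adding those back, label number 560219 + 560 = 560779 at 30 labels/s is 18692 s + 19 f = 5 h 11 min 32 s frame 19, i.e. 05:11:32;19.

05:11:32;19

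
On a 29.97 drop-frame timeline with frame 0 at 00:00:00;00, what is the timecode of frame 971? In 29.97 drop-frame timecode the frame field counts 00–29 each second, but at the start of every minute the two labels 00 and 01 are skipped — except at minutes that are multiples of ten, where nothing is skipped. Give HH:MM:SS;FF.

00:00:32;11

Each 10-minute DF block holds 10 × 60 × 30 − 9 × 2 = 17982 frames. 971 ÷ 17982 → 0 full blocks, remainder 971.
Within the partial block the first minute is 1800 frames and each further minute 1798, so 0 further minute boundaries passed. Total skipped labels = 18 × 0 + 2 × 0 = 0.
Non-drop label index = 971 + 0 = 971; at 30 labels/s that is 00:00:32:11, i.e. DF 00:00:32;11.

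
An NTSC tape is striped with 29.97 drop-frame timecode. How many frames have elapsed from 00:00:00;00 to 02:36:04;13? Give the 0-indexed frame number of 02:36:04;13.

280651

As if non-drop at 30 labels/s: (2 × 3600 + 36 × 60 + 4) × 30 + 13 = 280933.
Minute boundaries passed: 156; those not divisible by 10: 156 − 15 = 141; dropped labels = 2 × 141 = 282.
Actual frame index = 280933 − 282 = 280651.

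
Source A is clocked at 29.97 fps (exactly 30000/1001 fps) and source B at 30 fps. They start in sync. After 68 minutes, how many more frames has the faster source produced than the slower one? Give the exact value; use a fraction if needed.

122400/1001 frames

68 min = 4080 s.
A emits 30000/1001 × 4080 = 122400000/1001 frames; B emits 30 × 4080 = 122400.
Difference = 122400/1001 frames (≈ 122.2777); B is ahead of A.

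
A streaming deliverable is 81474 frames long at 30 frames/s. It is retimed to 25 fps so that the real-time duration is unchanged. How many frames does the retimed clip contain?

Target frames = source frames × (target rate / source rate) = 81474 × (25)/(30) = 81474 × 5/6 = 67895.

67895 frames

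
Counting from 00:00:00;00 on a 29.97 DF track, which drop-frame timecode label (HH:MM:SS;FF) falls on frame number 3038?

Each 10-minute DF block holds 10 × 60 × 30 − 9 × 2 = 17982 frames. 3038 ÷ 17982 → 0 full blocks, remainder 3038.
Within the partial block the first minute is 1800 frames and each further minute 1798, so 1 further minute boundary passed. Total skipped labels = 18 × 0 + 2 × 1 = 2.
Non-drop label index = 3038 + 2 = 3040; at 30 labels/s that is 00:01:41:10, i.e. DF 00:01:41;10.

00:01:41;10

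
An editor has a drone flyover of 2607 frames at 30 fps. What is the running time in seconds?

86.9 seconds

Running time = 2607 / (30) = 86.9 s.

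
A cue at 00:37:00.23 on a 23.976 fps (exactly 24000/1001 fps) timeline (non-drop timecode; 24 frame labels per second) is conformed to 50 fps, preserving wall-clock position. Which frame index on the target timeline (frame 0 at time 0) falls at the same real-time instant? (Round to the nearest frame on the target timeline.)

frame 111159

Source frame index: (0×3600 + 37×60 + 0) × 24 + 23 = 53303.
Real time: 53303 / (24000/1001) = 53356303/24000 s.
Target frame: (53356303/24000) × (50) = 53356303/480 ≈ 111158.965 → 111159.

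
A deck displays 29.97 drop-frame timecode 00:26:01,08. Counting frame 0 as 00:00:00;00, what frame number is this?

As if non-drop at 30 labels/s: (0 × 3600 + 26 × 60 + 1) × 30 + 8 = 46838.
Minute boundaries passed: 26; those not divisible by 10: 26 − 2 = 24; dropped labels = 2 × 24 = 48.
Actual frame index = 46838 − 48 = 46790.

46790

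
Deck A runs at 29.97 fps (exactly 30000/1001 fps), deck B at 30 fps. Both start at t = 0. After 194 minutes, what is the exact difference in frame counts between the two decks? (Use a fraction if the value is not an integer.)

194 min = 11640 s.
A emits 30000/1001 × 11640 = 349200000/1001 frames; B emits 30 × 11640 = 349200.
Difference = 349200/1001 frames (≈ 348.8511); B is ahead of A.

349200/1001 frames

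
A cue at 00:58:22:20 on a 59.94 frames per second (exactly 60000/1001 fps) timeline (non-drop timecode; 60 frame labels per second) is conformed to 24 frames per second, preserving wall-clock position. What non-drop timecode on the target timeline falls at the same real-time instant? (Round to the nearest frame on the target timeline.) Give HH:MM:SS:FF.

00:58:25:20

Source frame index: (0×3600 + 58×60 + 22) × 60 + 20 = 210140.
Real time: 210140 / (60000/1001) = 10517507/3000 s.
Target frame: (10517507/3000) × (24) = 10517507/125 ≈ 84140.056 → 84140.
At 24 labels/s: frame 84140 → 00:58:25:20.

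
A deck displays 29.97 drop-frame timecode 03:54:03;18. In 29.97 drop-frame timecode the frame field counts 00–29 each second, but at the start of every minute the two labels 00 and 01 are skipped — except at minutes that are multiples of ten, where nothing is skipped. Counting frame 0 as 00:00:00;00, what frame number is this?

As if non-drop at 30 labels/s: (3 × 3600 + 54 × 60 + 3) × 30 + 18 = 421308.
Minute boundaries passed: 234; those not divisible by 10: 234 − 23 = 211; dropped labels = 2 × 211 = 422.
Actual frame index = 421308 − 422 = 420886.

420886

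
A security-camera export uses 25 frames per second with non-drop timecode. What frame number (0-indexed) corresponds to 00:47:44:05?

frame 71605

Total seconds to the label: (0 × 3600 + 47 × 60 + 44) = 2864.
Frame index = 2864 × 25 + 5 = 71605.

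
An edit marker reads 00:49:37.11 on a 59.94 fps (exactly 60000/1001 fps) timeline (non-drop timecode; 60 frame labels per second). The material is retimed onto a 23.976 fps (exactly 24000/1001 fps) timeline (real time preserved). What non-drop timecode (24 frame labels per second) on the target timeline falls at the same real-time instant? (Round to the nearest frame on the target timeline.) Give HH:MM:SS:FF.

00:49:37:04

Source frame index: (0×3600 + 49×60 + 37) × 60 + 11 = 178631.
Real time: 178631 / (60000/1001) = 178809631/60000 s.
Target frame: (178809631/60000) × (24000/1001) = 357262/5 ≈ 71452.400 → 71452.
At 24 labels/s: frame 71452 → 00:49:37:04.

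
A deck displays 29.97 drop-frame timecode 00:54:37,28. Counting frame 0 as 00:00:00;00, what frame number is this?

98240

Complete 10-minute blocks: 5, each 17982 frames → 89910.
Remaining 4 whole minutes in the current block: 1800 + 3 × 1798 = 7194 frames.
Within the current minute: 37 × 30 + 28 − 2 = 1136 (labels ;00/;01 skipped at this minute). Total = 89910 + 7194 + 1136 = 98240.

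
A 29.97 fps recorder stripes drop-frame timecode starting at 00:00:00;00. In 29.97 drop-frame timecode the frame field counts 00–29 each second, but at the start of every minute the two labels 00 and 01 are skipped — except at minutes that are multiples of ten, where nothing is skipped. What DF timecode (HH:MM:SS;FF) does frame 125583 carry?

Ten DF minutes hold 17982 frames, so frame 125583 lies in block 6 (frames 107892–125873) with 17691 frames into that block.
The block's first minute is 1800 frames and the rest 1798 each; 17691 frames reaches minute 9, so 6 × 18 + 9 × 2 = 126 labels have been skipped so far.
Adding those back, label number 125583 + 126 = 125709 at 30 labels/s is 4190 s + 9 f = 1 h 9 min 50 s frame 9, i.e. 01:09:50;09.

01:09:50;09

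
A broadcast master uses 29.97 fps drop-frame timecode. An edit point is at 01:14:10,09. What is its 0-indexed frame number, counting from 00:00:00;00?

133375

Complete 10-minute blocks: 7, each 17982 frames → 125874.
Remaining 4 whole minutes in the current block: 1800 + 3 × 1798 = 7194 frames.
Within the current minute: 10 × 30 + 9 − 2 = 307 (labels ;00/;01 skipped at this minute). Total = 125874 + 7194 + 307 = 133375.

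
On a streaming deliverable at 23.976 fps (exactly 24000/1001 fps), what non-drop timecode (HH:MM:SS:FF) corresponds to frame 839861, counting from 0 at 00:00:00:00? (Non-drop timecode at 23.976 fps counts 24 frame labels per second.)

839861 ÷ 24 = 34994 full seconds, remainder 5 frames.
34994 s = 9 h 43 min 14 s.
Timecode: 09:43:14:05.

09:43:14:05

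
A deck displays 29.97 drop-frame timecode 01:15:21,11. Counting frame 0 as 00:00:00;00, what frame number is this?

135505

Complete 10-minute blocks: 7, each 17982 frames → 125874.
Remaining 5 whole minutes in the current block: 1800 + 4 × 1798 = 8992 frames.
Within the current minute: 21 × 30 + 11 − 2 = 639 (labels ;00/;01 skipped at this minute). Total = 125874 + 8992 + 639 = 135505.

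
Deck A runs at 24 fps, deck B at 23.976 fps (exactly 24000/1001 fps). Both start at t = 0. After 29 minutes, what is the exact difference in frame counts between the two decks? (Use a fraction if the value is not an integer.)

41760/1001 frames

29 min = 1740 s.
A emits 24 × 1740 = 41760 frames; B emits 24000/1001 × 1740 = 41760000/1001.
Difference = 41760/1001 frames (≈ 41.7183); B is behind A.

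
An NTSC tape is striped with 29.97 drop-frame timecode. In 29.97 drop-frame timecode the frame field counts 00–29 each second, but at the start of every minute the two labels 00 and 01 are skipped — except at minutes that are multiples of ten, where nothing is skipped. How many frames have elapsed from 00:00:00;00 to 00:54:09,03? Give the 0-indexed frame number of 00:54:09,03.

97375

Complete 10-minute blocks: 5, each 17982 frames → 89910.
Remaining 4 whole minutes in the current block: 1800 + 3 × 1798 = 7194 frames.
Within the current minute: 9 × 30 + 3 − 2 = 271 (labels ;00/;01 skipped at this minute). Total = 89910 + 7194 + 271 = 97375.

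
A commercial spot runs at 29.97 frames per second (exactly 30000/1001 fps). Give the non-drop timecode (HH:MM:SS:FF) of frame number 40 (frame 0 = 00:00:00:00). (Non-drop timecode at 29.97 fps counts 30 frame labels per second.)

00:00:01:10

40 ÷ 30 = 1 full seconds, remainder 10 frames.
1 s = 0 h 0 min 1 s.
Timecode: 00:00:01:10.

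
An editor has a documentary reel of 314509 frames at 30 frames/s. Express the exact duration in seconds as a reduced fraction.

Running time = 314509 ÷ (30) = 314509 × 1/30 = 314509/30 s.

314509/30 seconds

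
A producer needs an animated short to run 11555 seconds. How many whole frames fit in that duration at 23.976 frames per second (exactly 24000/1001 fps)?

Frames = 11555 × 24000/1001 = 277320000/1001 ≈ 277042.9570.
Complete frames: 277042.

277042 frames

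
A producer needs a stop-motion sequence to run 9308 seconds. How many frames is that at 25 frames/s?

Frames = 9308 × 25 = 232700.

232700 frames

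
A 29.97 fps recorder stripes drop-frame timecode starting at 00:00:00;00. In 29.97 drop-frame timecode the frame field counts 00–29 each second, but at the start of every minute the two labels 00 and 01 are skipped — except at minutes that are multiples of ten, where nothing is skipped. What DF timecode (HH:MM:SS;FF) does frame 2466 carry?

Each 10-minute DF block holds 10 × 60 × 30 − 9 × 2 = 17982 frames. 2466 ÷ 17982 → 0 full blocks, remainder 2466.
Within the partial block the first minute is 1800 frames and each further minute 1798, so 1 further minute boundary passed. Total skipped labels = 18 × 0 + 2 × 1 = 2.
Non-drop label index = 2466 + 2 = 2468; at 30 labels/s that is 00:01:22:08, i.e. DF 00:01:22;08.

00:01:22;08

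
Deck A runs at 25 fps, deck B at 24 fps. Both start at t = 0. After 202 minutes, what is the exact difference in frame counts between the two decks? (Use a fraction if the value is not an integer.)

12120 frames

202 min = 12120 s.
A emits 25 × 12120 = 303000 frames; B emits 24 × 12120 = 290880.
Difference = 12120 frames; B is behind A.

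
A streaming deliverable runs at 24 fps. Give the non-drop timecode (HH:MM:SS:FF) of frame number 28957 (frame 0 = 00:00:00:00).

28957 ÷ 24 = 1206 full seconds, remainder 13 frames.
1206 s = 0 h 20 min 6 s.
Timecode: 00:20:06:13.

00:20:06:13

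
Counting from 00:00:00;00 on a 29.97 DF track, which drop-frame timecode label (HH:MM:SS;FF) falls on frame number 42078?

Each 10-minute DF block holds 10 × 60 × 30 − 9 × 2 = 17982 frames. 42078 ÷ 17982 → 2 full blocks, remainder 6114.
Within the partial block the first minute is 1800 frames and each further minute 1798, so 3 further minute boundaries passed. Total skipped labels = 18 × 2 + 2 × 3 = 42.
Non-drop label index = 42078 + 42 = 42120; at 30 labels/s that is 00:23:24:00, i.e. DF 00:23:24;00.

00:23:24;00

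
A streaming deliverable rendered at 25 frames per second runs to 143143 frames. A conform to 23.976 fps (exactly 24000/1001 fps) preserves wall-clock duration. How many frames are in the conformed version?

Target frames = source frames × (target rate / source rate) = 143143 × (24000/1001)/(25) = 143143 × 960/1001 = 137280.

137280 frames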